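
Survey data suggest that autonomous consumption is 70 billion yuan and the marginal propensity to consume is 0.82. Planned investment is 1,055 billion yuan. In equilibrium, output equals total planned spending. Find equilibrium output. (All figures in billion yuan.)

Y = 6250

Y = C + I = 70 + 0.82Y + 1055
Y − 0.82Y = 1125
0.18Y = 1125, so Y = 1125/0.18 = 6250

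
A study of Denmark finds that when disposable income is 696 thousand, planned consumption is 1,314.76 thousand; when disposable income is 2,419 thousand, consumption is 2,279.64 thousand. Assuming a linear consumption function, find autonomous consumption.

MPC = ΔC/ΔY = (2279.64 − 1314.76)/(2419 − 696) = 964.88/1723 = 0.56
a = C − MPC·Y = 1314.76 − 0.56(696) = 1314.76 − 389.76 = 925

a = 925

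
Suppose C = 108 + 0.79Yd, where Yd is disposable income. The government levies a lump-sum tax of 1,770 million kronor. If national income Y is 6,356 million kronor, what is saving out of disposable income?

Yd = Y − T = 6356 − 1770 = 4586
C = 108 + 0.79(4586) = 108 + 3622.94 = 3730.94
S = Yd − C = 4586 − 3730.94 = 855.06

S = 855.06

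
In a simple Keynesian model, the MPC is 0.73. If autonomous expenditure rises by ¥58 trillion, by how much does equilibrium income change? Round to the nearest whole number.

The multiplier is 1/(1 − MPC) = 1/0.27.
ΔY = 58/0.27 = 214.81 ≈ 215

ΔY ≈ 215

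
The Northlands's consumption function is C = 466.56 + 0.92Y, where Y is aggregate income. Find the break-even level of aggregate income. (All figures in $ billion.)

Y = 5832

At break-even, C = Y: 466.56 + 0.92Y = Y
0.08Y = 466.56, so Y = 466.56/0.08 = 5832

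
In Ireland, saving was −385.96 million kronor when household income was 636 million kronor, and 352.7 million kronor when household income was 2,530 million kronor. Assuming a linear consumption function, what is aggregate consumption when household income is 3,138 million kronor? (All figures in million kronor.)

MPS = ΔS/ΔY = (352.7 − (-385.96))/(2530 − 636) = 738.66/1894 = 0.39
MPC = 1 − MPS = 0.61
Autonomous saving = -385.96 − 0.39(636) = -634, so a = 634
C = 634 + 0.61(3138) = 634 + 1914.18 = 2548.18

C = 2548.18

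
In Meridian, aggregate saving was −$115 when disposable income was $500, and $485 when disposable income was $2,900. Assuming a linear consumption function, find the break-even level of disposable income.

Y = 960

MPS = ΔS/ΔY = (485 − (-115))/(2900 − 500) = 600/2400 = 0.25
MPC = 1 − MPS = 0.75
From S(500) = -115: −a + 0.25(500) = -115, so a = 125 − (-115) = 240
Break-even (S = 0): Y = a/MPS = 240/0.25 = 960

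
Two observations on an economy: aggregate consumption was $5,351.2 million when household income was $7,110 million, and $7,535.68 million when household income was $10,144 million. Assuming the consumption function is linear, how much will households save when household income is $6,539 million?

MPC = (7535.68 − 5351.2)/(10144 − 7110) = 2184.48/3034 = 0.72
a = 5351.2 − 0.72(7110) = 5351.2 − 5119.2 = 232
C = 232 + 0.72(6539) = 4940.08
S = 6539 − 4940.08 = 1598.92

S = 1598.92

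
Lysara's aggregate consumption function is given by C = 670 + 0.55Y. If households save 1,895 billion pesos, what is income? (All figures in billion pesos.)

S = Y − C = -670 + 0.45Y
-670 + 0.45Y = 1895, so 0.45Y = 2565 and Y = 5700

Y = 5700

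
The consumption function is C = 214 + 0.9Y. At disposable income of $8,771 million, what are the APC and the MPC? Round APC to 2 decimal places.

APC = 0.92; MPC = 0.9

MPC = 0.9 (the slope of the consumption function)
C = 214 + 0.9(8771) = 8107.9, so APC = 8107.9/8771 = 0.92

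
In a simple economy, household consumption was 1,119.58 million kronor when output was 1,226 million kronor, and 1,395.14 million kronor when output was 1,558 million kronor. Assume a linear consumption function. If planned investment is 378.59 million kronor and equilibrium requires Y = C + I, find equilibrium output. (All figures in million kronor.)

Y = 2827

MPC = (1395.14 − 1119.58)/(1558 − 1226) = 275.56/332 = 0.83
a = 1119.58 − 0.83(1226) = 102
Equilibrium: Y = 102 + 0.83Y + 378.59
0.17Y = 480.59, so Y = 480.59/0.17 = 2827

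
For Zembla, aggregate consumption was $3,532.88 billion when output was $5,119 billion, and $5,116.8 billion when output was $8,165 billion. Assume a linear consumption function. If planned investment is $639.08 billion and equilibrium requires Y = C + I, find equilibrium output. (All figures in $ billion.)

Y = 3146

MPC = (5116.8 − 3532.88)/(8165 − 5119) = 1583.92/3046 = 0.52
a = 3532.88 − 0.52(5119) = 871
Equilibrium: Y = 871 + 0.52Y + 639.08
0.48Y = 1510.08, so Y = 1510.08/0.48 = 3146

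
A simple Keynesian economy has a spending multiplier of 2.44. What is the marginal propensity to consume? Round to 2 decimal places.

MPC = 0.59

k = 1/(1 − MPC), so 1 − MPC = 1/k = 1/2.44 = 0.4098
MPC = 1 − 0.4098 = 0.59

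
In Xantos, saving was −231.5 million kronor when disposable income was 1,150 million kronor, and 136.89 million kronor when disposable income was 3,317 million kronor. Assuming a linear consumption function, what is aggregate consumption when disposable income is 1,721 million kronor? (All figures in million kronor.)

MPS = ΔS/ΔY = (136.89 − (-231.5))/(3317 − 1150) = 368.39/2167 = 0.17
MPC = 1 − MPS = 0.83
Autonomous saving = -231.5 − 0.17(1150) = -427, so a = 427
C = 427 + 0.83(1721) = 427 + 1428.43 = 1855.43

C = 1855.43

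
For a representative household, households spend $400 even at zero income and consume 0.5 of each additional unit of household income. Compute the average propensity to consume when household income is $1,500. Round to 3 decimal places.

C = 400 + 0.5(1500) = 1150
APC = C/Y = 1150/1500 = 0.767

APC = 0.767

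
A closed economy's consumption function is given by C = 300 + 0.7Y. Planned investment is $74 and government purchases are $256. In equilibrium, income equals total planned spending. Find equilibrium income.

Y = C + I + G = 300 + 0.7Y + 74 + 256
Y − 0.7Y = 630
0.3Y = 630, so Y = 630/0.3 = 2100

Y = 2100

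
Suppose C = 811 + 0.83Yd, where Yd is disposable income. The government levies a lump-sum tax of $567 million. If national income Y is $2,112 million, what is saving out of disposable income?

Yd = Y − T = 2112 − 567 = 1545
C = 811 + 0.83(1545) = 811 + 1282.35 = 2093.35
S = Yd − C = 1545 − 2093.35 = -548.35

S = -548.35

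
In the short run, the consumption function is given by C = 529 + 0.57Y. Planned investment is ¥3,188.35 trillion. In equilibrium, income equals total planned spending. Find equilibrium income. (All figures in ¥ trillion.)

Y = 8645

Y = C + I = 529 + 0.57Y + 3188.35
Y − 0.57Y = 3717.35
0.43Y = 3717.35, so Y = 3717.35/0.43 = 8645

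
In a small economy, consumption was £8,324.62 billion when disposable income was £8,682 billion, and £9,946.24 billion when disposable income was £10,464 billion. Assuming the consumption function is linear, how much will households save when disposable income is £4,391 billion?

MPC = (9946.24 − 8324.62)/(10464 − 8682) = 1621.62/1782 = 0.91
a = 8324.62 − 0.91(8682) = 8324.62 − 7900.62 = 424
C = 424 + 0.91(4391) = 4419.81
S = 4391 − 4419.81 = -28.81

S = -28.81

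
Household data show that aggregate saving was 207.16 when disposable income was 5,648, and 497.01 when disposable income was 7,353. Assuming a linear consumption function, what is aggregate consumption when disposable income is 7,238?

C = 6760.54

MPS = ΔS/ΔY = (497.01 − 207.16)/(7353 − 5648) = 289.85/1705 = 0.17
MPC = 1 − MPS = 0.83
Autonomous saving = 207.16 − 0.17(5648) = -753, so a = 753
C = 753 + 0.83(7238) = 753 + 6007.54 = 6760.54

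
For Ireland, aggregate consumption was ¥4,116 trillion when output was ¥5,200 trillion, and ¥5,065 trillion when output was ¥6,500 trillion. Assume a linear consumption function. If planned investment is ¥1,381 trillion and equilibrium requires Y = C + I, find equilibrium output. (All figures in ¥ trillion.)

MPC = (5065 − 4116)/(6500 − 5200) = 949/1300 = 0.73
a = 4116 − 0.73(5200) = 320
Equilibrium: Y = 320 + 0.73Y + 1381
0.27Y = 1701, so Y = 1701/0.27 = 6300

Y = 6300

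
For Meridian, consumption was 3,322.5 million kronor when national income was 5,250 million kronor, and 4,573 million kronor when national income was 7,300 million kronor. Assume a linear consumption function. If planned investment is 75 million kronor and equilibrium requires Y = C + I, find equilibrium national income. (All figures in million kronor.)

Y = 500

MPC = (4573 − 3322.5)/(7300 − 5250) = 1250.5/2050 = 0.61
a = 3322.5 − 0.61(5250) = 120
Equilibrium: Y = 120 + 0.61Y + 75
0.39Y = 195, so Y = 195/0.39 = 500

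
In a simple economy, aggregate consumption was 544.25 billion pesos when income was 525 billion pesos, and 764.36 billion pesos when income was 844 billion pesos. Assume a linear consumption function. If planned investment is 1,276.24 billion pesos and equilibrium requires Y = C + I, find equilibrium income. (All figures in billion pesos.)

Y = 4704

MPC = (764.36 − 544.25)/(844 − 525) = 220.11/319 = 0.69
a = 544.25 − 0.69(525) = 182
Equilibrium: Y = 182 + 0.69Y + 1276.24
0.31Y = 1458.24, so Y = 1458.24/0.31 = 4704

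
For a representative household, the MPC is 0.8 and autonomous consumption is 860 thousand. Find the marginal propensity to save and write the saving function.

MPS = 1 − MPC = 1 − 0.8 = 0.2
S = Y − C = -860 + 0.2Y

MPS = 0.2; S = -860 + 0.2Y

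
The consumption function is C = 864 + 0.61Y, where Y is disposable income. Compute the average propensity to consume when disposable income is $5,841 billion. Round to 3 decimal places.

C = 864 + 0.61(5841) = 4427.01
APC = C/Y = 4427.01/5841 = 0.758

APC = 0.758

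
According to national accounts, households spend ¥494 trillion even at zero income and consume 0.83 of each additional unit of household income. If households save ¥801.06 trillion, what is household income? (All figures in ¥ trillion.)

S = Y − C = -494 + 0.17Y
-494 + 0.17Y = 801.06, so 0.17Y = 1295.06 and Y = 7618

Y = 7618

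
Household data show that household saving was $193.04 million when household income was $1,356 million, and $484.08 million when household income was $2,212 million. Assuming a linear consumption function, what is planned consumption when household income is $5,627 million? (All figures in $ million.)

MPS = ΔS/ΔY = (484.08 − 193.04)/(2212 − 1356) = 291.04/856 = 0.34
MPC = 1 − MPS = 0.66
Autonomous saving = 193.04 − 0.34(1356) = -268, so a = 268
C = 268 + 0.66(5627) = 268 + 3713.82 = 3981.82

C = 3981.82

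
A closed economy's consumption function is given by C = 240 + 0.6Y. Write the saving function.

S = Y − C = Y − (240 + 0.6Y) = -240 + (1 − 0.6)Y

S = -240 + 0.4Y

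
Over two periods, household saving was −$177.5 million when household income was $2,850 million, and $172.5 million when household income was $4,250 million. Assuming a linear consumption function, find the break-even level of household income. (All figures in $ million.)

Y = 3560

MPS = ΔS/ΔY = (172.5 − (-177.5))/(4250 − 2850) = 350/1400 = 0.25
MPC = 1 − MPS = 0.75
From S(2850) = -177.5: −a + 0.25(2850) = -177.5, so a = 712.5 − (-177.5) = 890
Break-even (S = 0): Y = a/MPS = 890/0.25 = 3560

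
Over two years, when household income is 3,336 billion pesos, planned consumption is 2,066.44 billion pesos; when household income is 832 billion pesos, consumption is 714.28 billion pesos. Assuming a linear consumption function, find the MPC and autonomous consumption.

MPC = ΔC/ΔY = (2066.44 − 714.28)/(3336 − 832) = 1352.16/2504 = 0.54
a = C − MPC·Y = 714.28 − 0.54(832) = 714.28 − 449.28 = 265

MPC = 0.54; a = 265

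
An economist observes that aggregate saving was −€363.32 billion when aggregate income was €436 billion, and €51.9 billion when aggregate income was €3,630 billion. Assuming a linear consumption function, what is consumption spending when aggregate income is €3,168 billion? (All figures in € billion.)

C = 3176.16

MPS = ΔS/ΔY = (51.9 − (-363.32))/(3630 − 436) = 415.22/3194 = 0.13
MPC = 1 − MPS = 0.87
Autonomous saving = -363.32 − 0.13(436) = -420, so a = 420
C = 420 + 0.87(3168) = 420 + 2756.16 = 3176.16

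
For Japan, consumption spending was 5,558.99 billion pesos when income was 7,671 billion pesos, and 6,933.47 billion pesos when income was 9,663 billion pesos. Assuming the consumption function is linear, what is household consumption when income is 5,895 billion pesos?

C = 4333.55

MPC = (6933.47 − 5558.99)/(9663 − 7671) = 1374.48/1992 = 0.69
a = 5558.99 − 0.69(7671) = 5558.99 − 5292.99 = 266
C = 266 + 0.69(5895) = 266 + 4067.55 = 4333.55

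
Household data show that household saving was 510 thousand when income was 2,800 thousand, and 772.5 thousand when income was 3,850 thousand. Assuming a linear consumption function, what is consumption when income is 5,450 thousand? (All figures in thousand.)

MPS = ΔS/ΔY = (772.5 − 510)/(3850 − 2800) = 262.5/1050 = 0.25
MPC = 1 − MPS = 0.75
Autonomous saving = 510 − 0.25(2800) = -190, so a = 190
C = 190 + 0.75(5450) = 190 + 4087.5 = 4277.5

C = 4277.5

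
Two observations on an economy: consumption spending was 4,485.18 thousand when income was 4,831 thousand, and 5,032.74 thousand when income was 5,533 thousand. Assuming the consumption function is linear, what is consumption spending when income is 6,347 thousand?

MPC = (5032.74 − 4485.18)/(5533 − 4831) = 547.56/702 = 0.78
a = 4485.18 − 0.78(4831) = 4485.18 − 3768.18 = 717
C = 717 + 0.78(6347) = 717 + 4950.66 = 5667.66

C = 5667.66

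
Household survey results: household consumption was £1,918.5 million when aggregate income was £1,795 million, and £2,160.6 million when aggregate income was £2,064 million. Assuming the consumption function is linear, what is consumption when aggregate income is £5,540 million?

C = 5289

MPC = (2160.6 − 1918.5)/(2064 − 1795) = 242.1/269 = 0.9
a = 1918.5 − 0.9(1795) = 1918.5 − 1615.5 = 303
C = 303 + 0.9(5540) = 303 + 4986 = 5289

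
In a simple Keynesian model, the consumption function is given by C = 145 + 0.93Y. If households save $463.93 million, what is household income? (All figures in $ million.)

Y = 8699

S = Y − C = -145 + 0.07Y
-145 + 0.07Y = 463.93, so 0.07Y = 608.93 and Y = 8699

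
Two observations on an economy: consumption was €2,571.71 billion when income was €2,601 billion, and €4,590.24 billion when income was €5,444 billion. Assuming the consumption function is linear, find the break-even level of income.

Y = 2500

MPC = (4590.24 − 2571.71)/(5444 − 2601) = 2018.53/2843 = 0.71
a = 2571.71 − 0.71(2601) = 2571.71 − 1846.71 = 725
Break-even: Y = a/(1−MPC) = 725/0.29 = 2500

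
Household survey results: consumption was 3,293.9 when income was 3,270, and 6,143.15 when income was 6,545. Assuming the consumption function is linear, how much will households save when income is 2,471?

MPC = (6143.15 − 3293.9)/(6545 − 3270) = 2849.25/3275 = 0.87
a = 3293.9 − 0.87(3270) = 3293.9 − 2844.9 = 449
C = 449 + 0.87(2471) = 2598.77
S = 2471 − 2598.77 = -127.77

S = -127.77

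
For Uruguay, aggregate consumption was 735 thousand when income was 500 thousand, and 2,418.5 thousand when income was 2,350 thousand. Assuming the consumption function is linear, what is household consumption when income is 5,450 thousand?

C = 5239.5

MPC = (2418.5 − 735)/(2350 − 500) = 1683.5/1850 = 0.91
a = 735 − 0.91(500) = 735 − 455 = 280
C = 280 + 0.91(5450) = 280 + 4959.5 = 5239.5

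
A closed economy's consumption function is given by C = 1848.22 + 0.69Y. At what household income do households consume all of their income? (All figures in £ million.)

Y = 5962

At break-even, C = Y: 1848.22 + 0.69Y = Y
0.31Y = 1848.22, so Y = 1848.22/0.31 = 5962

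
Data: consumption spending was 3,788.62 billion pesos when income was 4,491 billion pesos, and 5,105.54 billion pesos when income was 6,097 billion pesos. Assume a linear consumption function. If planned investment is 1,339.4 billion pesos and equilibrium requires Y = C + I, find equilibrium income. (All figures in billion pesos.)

Y = 8030

MPC = (5105.54 − 3788.62)/(6097 − 4491) = 1316.92/1606 = 0.82
a = 3788.62 − 0.82(4491) = 106
Equilibrium: Y = 106 + 0.82Y + 1339.4
0.18Y = 1445.4, so Y = 1445.4/0.18 = 8030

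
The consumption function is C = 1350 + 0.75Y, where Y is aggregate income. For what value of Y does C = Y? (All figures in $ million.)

Y = 5400

At break-even, C = Y: 1350 + 0.75Y = Y
0.25Y = 1350, so Y = 1350/0.25 = 5400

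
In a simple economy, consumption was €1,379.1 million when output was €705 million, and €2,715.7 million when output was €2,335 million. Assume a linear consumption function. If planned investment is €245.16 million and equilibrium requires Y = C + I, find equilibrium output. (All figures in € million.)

Y = 5812

MPC = (2715.7 − 1379.1)/(2335 − 705) = 1336.6/1630 = 0.82
a = 1379.1 − 0.82(705) = 801
Equilibrium: Y = 801 + 0.82Y + 245.16
0.18Y = 1046.16, so Y = 1046.16/0.18 = 5812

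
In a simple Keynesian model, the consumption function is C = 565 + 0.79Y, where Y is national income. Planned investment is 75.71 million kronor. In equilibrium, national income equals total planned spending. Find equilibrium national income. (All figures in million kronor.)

Y = C + I = 565 + 0.79Y + 75.71
Y − 0.79Y = 640.71
0.21Y = 640.71, so Y = 640.71/0.21 = 3051

Y = 3051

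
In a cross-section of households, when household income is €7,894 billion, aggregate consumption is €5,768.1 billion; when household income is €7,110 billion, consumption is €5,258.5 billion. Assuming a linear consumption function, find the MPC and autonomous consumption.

MPC = 0.65; a = 637

MPC = ΔC/ΔY = (5768.1 − 5258.5)/(7894 − 7110) = 509.6/784 = 0.65
a = C − MPC·Y = 5258.5 − 0.65(7110) = 5258.5 − 4621.5 = 637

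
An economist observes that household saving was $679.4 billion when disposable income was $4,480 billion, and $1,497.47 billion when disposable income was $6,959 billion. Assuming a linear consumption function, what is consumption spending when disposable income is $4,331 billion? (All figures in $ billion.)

MPS = ΔS/ΔY = (1497.47 − 679.4)/(6959 − 4480) = 818.07/2479 = 0.33
MPC = 1 − MPS = 0.67
Autonomous saving = 679.4 − 0.33(4480) = -799, so a = 799
C = 799 + 0.67(4331) = 799 + 2901.77 = 3700.77

C = 3700.77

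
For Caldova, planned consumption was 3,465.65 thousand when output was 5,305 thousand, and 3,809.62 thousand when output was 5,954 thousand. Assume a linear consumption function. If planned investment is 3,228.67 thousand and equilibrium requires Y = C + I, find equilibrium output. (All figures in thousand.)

Y = 8261

MPC = (3809.62 − 3465.65)/(5954 − 5305) = 343.97/649 = 0.53
a = 3465.65 − 0.53(5305) = 654
Equilibrium: Y = 654 + 0.53Y + 3228.67
0.47Y = 3882.67, so Y = 3882.67/0.47 = 8261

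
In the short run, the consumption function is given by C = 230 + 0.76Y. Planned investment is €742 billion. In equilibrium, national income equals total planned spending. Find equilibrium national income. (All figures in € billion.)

Y = 4050

Y = C + I = 230 + 0.76Y + 742
Y − 0.76Y = 972
0.24Y = 972, so Y = 972/0.24 = 4050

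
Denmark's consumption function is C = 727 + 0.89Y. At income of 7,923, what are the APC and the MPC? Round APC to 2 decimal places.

APC = 0.98; MPC = 0.89

MPC = 0.89 (the slope of the consumption function)
C = 727 + 0.89(7923) = 7778.47, so APC = 7778.47/7923 = 0.98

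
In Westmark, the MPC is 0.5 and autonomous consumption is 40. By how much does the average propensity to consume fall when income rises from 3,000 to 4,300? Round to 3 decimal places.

At Y = 3000: C = 40 + 0.5(3000) = 1540, APC = 1540/3000 = 0.5133
At Y = 4300: C = 2190, APC = 2190/4300 = 0.5093
Fall in APC = 0.5133 − 0.5093 = 0.004

ΔAPC = 0.004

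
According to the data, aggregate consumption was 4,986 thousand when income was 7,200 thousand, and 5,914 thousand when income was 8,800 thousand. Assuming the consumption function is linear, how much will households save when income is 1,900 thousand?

MPC = (5914 − 4986)/(8800 − 7200) = 928/1600 = 0.58
a = 4986 − 0.58(7200) = 4986 − 4176 = 810
C = 810 + 0.58(1900) = 1912
S = 1900 − 1912 = -12

S = -12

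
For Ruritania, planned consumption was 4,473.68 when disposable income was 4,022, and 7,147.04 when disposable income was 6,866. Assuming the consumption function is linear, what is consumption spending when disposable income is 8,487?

MPC = (7147.04 − 4473.68)/(6866 − 4022) = 2673.36/2844 = 0.94
a = 4473.68 − 0.94(4022) = 4473.68 − 3780.68 = 693
C = 693 + 0.94(8487) = 693 + 7977.78 = 8670.78

C = 8670.78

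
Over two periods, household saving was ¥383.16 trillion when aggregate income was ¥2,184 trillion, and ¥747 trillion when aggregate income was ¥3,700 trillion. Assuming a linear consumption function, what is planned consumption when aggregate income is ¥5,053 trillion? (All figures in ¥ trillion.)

C = 3981.28

MPS = ΔS/ΔY = (747 − 383.16)/(3700 − 2184) = 363.84/1516 = 0.24
MPC = 1 − MPS = 0.76
Autonomous saving = 383.16 − 0.24(2184) = -141, so a = 141
C = 141 + 0.76(5053) = 141 + 3840.28 = 3981.28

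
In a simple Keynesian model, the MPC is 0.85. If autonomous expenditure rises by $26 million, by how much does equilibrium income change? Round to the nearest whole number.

The multiplier is 1/(1 − MPC) = 1/0.15.
ΔY = 26/0.15 = 173.33 ≈ 173

ΔY ≈ 173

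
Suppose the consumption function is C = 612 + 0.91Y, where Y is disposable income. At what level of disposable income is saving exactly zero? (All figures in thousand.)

Y = 6800

At break-even, C = Y: 612 + 0.91Y = Y
0.09Y = 612, so Y = 612/0.09 = 6800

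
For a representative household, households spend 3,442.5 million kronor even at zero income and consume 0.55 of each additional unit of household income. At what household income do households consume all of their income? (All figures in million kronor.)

Y = 7650

At break-even, C = Y: 3442.5 + 0.55Y = Y
0.45Y = 3442.5, so Y = 3442.5/0.45 = 7650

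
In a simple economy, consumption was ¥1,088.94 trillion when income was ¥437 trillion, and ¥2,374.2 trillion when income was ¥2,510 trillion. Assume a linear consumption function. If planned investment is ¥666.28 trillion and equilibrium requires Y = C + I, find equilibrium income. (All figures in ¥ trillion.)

MPC = (2374.2 − 1088.94)/(2510 − 437) = 1285.26/2073 = 0.62
a = 1088.94 − 0.62(437) = 818
Equilibrium: Y = 818 + 0.62Y + 666.28
0.38Y = 1484.28, so Y = 1484.28/0.38 = 3906

Y = 3906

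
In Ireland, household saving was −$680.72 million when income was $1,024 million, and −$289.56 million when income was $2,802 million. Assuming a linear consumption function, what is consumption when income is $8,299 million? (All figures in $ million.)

C = 7379.22

MPS = ΔS/ΔY = (-289.56 − (-680.72))/(2802 − 1024) = 391.16/1778 = 0.22
MPC = 1 − MPS = 0.78
Autonomous saving = -680.72 − 0.22(1024) = -906, so a = 906
C = 906 + 0.78(8299) = 906 + 6473.22 = 7379.22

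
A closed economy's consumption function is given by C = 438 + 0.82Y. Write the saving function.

S = Y − C = Y − (438 + 0.82Y) = -438 + (1 − 0.82)Y

S = -438 + 0.18Y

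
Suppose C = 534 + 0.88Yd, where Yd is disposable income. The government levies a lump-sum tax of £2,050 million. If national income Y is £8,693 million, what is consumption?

C = 6379.84

Yd = Y − T = 8693 − 2050 = 6643
C = 534 + 0.88(6643) = 534 + 5845.84 = 6379.84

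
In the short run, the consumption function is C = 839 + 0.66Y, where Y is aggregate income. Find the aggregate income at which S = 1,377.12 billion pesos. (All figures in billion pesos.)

Y = 6518

S = Y − C = -839 + 0.34Y
-839 + 0.34Y = 1377.12, so 0.34Y = 2216.12 and Y = 6518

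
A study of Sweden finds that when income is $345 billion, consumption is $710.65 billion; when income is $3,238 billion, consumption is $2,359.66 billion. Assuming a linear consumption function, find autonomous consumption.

MPC = ΔC/ΔY = (2359.66 − 710.65)/(3238 − 345) = 1649.01/2893 = 0.57
a = C − MPC·Y = 710.65 − 0.57(345) = 710.65 − 196.65 = 514

a = 514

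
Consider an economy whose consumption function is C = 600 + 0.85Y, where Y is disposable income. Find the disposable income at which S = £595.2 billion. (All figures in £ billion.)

S = Y − C = -600 + 0.15Y
-600 + 0.15Y = 595.2, so 0.15Y = 1195.2 and Y = 7968

Y = 7968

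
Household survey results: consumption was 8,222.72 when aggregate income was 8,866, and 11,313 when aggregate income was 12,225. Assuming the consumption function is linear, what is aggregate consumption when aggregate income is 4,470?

MPC = (11313 − 8222.72)/(12225 − 8866) = 3090.28/3359 = 0.92
a = 8222.72 − 0.92(8866) = 8222.72 − 8156.72 = 66
C = 66 + 0.92(4470) = 66 + 4112.4 = 4178.4

C = 4178.4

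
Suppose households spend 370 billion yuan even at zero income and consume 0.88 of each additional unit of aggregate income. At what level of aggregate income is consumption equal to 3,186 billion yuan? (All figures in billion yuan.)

Y = 3200

370 + 0.88Y = 3186
0.88Y = 2816, so Y = 2816/0.88 = 3200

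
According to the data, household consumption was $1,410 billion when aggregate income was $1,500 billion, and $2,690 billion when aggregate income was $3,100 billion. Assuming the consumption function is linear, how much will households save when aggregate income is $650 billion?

MPC = (2690 − 1410)/(3100 − 1500) = 1280/1600 = 0.8
a = 1410 − 0.8(1500) = 1410 − 1200 = 210
C = 210 + 0.8(650) = 730
S = 650 − 730 = -80

S = -80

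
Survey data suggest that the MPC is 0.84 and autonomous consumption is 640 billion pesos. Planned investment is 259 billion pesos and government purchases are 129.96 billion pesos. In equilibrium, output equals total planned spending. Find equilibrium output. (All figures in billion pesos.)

Y = 6431

Y = C + I + G = 640 + 0.84Y + 259 + 129.96
Y − 0.84Y = 1028.96
0.16Y = 1028.96, so Y = 1028.96/0.16 = 6431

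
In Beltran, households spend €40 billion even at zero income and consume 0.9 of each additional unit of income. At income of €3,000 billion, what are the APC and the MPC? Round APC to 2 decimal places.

MPC = 0.9 (the slope of the consumption function)
C = 40 + 0.9(3000) = 2740, so APC = 2740/3000 = 0.91

APC = 0.91; MPC = 0.9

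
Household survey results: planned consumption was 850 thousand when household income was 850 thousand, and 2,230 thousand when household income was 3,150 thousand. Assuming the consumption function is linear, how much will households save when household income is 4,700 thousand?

MPC = (2230 − 850)/(3150 − 850) = 1380/2300 = 0.6
a = 850 − 0.6(850) = 850 − 510 = 340
C = 340 + 0.6(4700) = 3160
S = 4700 − 3160 = 1540

S = 1540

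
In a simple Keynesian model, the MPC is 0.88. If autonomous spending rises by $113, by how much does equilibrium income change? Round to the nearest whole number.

The multiplier is 1/(1 − MPC) = 1/0.12.
ΔY = 113/0.12 = 941.67 ≈ 942

ΔY ≈ 942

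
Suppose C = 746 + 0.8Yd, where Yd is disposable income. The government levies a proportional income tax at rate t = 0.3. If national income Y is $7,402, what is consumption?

C = 4891.12

Yd = (1 − 0.3)(7402) = 0.7(7402) = 5181.4
C = 746 + 0.8(5181.4) = 746 + 4145.12 = 4891.12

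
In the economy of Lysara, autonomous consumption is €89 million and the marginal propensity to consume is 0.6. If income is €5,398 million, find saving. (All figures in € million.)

C = 89 + 0.6(5398) = 89 + 3238.8 = 3327.8
S = Y − C = 5398 − 3327.8 = 2070.2

S = 2070.2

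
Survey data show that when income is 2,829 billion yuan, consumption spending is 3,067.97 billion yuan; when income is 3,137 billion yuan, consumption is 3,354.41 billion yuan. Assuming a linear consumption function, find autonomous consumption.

MPC = ΔC/ΔY = (3354.41 − 3067.97)/(3137 − 2829) = 286.44/308 = 0.93
a = C − MPC·Y = 3067.97 − 0.93(2829) = 3067.97 − 2630.97 = 437

a = 437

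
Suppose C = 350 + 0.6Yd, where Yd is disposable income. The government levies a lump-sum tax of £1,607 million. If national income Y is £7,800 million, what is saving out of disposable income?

S = 2127.2

Yd = Y − T = 7800 − 1607 = 6193
C = 350 + 0.6(6193) = 350 + 3715.8 = 4065.8
S = Yd − C = 6193 − 4065.8 = 2127.2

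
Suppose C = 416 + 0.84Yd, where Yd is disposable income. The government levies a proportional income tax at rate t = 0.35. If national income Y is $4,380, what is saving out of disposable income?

S = 39.52

Yd = (1 − 0.35)(4380) = 0.65(4380) = 2847
C = 416 + 0.84(2847) = 416 + 2391.48 = 2807.48
S = Yd − C = 2847 − 2807.48 = 39.52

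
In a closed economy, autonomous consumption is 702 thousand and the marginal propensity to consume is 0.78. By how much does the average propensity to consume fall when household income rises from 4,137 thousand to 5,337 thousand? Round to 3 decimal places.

At Y = 4137: C = 702 + 0.78(4137) = 3928.86, APC = 3928.86/4137 = 0.9497
At Y = 5337: C = 4864.86, APC = 4864.86/5337 = 0.9115
Fall in APC = 0.9497 − 0.9115 = 0.0382 ≈ 0.038

ΔAPC = 0.038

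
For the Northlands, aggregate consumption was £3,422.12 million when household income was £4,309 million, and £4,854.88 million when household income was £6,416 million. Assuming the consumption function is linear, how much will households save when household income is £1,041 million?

MPC = (4854.88 − 3422.12)/(6416 − 4309) = 1432.76/2107 = 0.68
a = 3422.12 − 0.68(4309) = 3422.12 − 2930.12 = 492
C = 492 + 0.68(1041) = 1199.88
S = 1041 − 1199.88 = -158.88

S = -158.88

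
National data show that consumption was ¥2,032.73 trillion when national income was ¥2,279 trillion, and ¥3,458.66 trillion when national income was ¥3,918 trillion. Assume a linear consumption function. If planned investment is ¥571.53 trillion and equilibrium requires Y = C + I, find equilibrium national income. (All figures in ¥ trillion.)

MPC = (3458.66 − 2032.73)/(3918 − 2279) = 1425.93/1639 = 0.87
a = 2032.73 − 0.87(2279) = 50
Equilibrium: Y = 50 + 0.87Y + 571.53
0.13Y = 621.53, so Y = 621.53/0.13 = 4781

Y = 4781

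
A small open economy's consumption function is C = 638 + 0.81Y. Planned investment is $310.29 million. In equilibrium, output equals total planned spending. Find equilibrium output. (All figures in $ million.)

Y = 4991

Y = C + I = 638 + 0.81Y + 310.29
Y − 0.81Y = 948.29
0.19Y = 948.29, so Y = 948.29/0.19 = 4991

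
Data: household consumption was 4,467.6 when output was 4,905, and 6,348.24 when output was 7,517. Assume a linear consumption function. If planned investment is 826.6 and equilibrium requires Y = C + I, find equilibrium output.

MPC = (6348.24 − 4467.6)/(7517 − 4905) = 1880.64/2612 = 0.72
a = 4467.6 − 0.72(4905) = 936
Equilibrium: Y = 936 + 0.72Y + 826.6
0.28Y = 1762.6, so Y = 1762.6/0.28 = 6295

Y = 6295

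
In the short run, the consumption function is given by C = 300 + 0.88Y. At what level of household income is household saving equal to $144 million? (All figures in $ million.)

S = Y − C = -300 + 0.12Y
-300 + 0.12Y = 144, so 0.12Y = 444 and Y = 3700

Y = 3700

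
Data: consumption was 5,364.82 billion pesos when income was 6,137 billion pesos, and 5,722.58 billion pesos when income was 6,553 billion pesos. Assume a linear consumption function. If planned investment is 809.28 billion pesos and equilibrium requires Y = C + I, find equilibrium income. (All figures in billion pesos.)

MPC = (5722.58 − 5364.82)/(6553 − 6137) = 357.76/416 = 0.86
a = 5364.82 − 0.86(6137) = 87
Equilibrium: Y = 87 + 0.86Y + 809.28
0.14Y = 896.28, so Y = 896.28/0.14 = 6402

Y = 6402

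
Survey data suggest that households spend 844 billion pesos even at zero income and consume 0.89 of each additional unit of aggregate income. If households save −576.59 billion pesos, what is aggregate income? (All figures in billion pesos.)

Y = 2431

S = Y − C = -844 + 0.11Y
-844 + 0.11Y = -576.59, so 0.11Y = 267.41 and Y = 2431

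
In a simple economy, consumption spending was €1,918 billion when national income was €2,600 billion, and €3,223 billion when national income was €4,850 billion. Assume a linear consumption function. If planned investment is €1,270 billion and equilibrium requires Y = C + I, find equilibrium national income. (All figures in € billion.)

MPC = (3223 − 1918)/(4850 − 2600) = 1305/2250 = 0.58
a = 1918 − 0.58(2600) = 410
Equilibrium: Y = 410 + 0.58Y + 1270
0.42Y = 1680, so Y = 1680/0.42 = 4000

Y = 4000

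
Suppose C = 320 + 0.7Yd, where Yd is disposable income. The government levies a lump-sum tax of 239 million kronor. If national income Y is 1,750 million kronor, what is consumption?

C = 1377.7

Yd = Y − T = 1750 − 239 = 1511
C = 320 + 0.7(1511) = 320 + 1057.7 = 1377.7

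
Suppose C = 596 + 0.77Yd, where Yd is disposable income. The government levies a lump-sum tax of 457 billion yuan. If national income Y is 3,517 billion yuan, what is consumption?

C = 2952.2

Yd = Y − T = 3517 − 457 = 3060
C = 596 + 0.77(3060) = 596 + 2356.2 = 2952.2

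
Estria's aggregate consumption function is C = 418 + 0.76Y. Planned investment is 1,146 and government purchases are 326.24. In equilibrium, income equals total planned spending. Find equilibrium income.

Y = C + I + G = 418 + 0.76Y + 1146 + 326.24
Y − 0.76Y = 1890.24
0.24Y = 1890.24, so Y = 1890.24/0.24 = 7876

Y = 7876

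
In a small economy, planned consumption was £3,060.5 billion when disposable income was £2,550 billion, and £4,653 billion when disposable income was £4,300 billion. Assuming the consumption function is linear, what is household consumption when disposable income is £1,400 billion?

C = 2014

MPC = (4653 − 3060.5)/(4300 − 2550) = 1592.5/1750 = 0.91
a = 3060.5 − 0.91(2550) = 3060.5 − 2320.5 = 740
C = 740 + 0.91(1400) = 740 + 1274 = 2014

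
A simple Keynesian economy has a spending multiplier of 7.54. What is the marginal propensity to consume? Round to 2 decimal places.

MPC = 0.87

k = 1/(1 − MPC), so 1 − MPC = 1/k = 1/7.54 = 0.1326
MPC = 1 − 0.1326 = 0.87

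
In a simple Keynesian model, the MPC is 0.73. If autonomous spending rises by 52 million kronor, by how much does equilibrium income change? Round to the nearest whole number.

The multiplier is 1/(1 − MPC) = 1/0.27.
ΔY = 52/0.27 = 192.59 ≈ 193

ΔY ≈ 193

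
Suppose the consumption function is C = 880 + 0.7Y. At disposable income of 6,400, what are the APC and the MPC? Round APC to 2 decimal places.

APC = 0.84; MPC = 0.7

MPC = 0.7 (the slope of the consumption function)
C = 880 + 0.7(6400) = 5360, so APC = 5360/6400 = 0.84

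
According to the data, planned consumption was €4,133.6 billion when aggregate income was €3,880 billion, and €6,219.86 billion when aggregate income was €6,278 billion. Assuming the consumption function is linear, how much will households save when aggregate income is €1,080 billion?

S = -617.6

MPC = (6219.86 − 4133.6)/(6278 − 3880) = 2086.26/2398 = 0.87
a = 4133.6 − 0.87(3880) = 4133.6 − 3375.6 = 758
C = 758 + 0.87(1080) = 1697.6
S = 1080 − 1697.6 = -617.6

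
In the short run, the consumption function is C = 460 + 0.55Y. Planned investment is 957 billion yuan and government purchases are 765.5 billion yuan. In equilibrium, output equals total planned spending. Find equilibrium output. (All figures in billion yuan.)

Y = 4850

Y = C + I + G = 460 + 0.55Y + 957 + 765.5
Y − 0.55Y = 2182.5
0.45Y = 2182.5, so Y = 2182.5/0.45 = 4850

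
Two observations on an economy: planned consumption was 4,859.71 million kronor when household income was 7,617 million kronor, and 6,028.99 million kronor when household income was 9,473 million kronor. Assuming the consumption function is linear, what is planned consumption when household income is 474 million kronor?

C = 359.62

MPC = (6028.99 − 4859.71)/(9473 − 7617) = 1169.28/1856 = 0.63
a = 4859.71 − 0.63(7617) = 4859.71 − 4798.71 = 61
C = 61 + 0.63(474) = 61 + 298.62 = 359.62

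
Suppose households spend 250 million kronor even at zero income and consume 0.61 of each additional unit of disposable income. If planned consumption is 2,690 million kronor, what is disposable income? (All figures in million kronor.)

250 + 0.61Y = 2690
0.61Y = 2440, so Y = 2440/0.61 = 4000

Y = 4000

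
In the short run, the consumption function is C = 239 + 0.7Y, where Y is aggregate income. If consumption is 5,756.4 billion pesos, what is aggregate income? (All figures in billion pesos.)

Y = 7882

239 + 0.7Y = 5756.4
0.7Y = 5517.4, so Y = 5517.4/0.7 = 7882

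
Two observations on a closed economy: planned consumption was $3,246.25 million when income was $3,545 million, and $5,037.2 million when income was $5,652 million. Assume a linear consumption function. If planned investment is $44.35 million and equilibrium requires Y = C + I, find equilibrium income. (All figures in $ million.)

Y = 1849

MPC = (5037.2 − 3246.25)/(5652 − 3545) = 1790.95/2107 = 0.85
a = 3246.25 − 0.85(3545) = 233
Equilibrium: Y = 233 + 0.85Y + 44.35
0.15Y = 277.35, so Y = 277.35/0.15 = 1849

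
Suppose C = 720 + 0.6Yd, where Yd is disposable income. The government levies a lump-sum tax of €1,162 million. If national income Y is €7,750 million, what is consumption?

C = 4672.8

Yd = Y − T = 7750 − 1162 = 6588
C = 720 + 0.6(6588) = 720 + 3952.8 = 4672.8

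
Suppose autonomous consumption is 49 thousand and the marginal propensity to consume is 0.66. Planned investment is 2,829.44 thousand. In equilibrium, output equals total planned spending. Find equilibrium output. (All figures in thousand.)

Y = C + I = 49 + 0.66Y + 2829.44
Y − 0.66Y = 2878.44
0.34Y = 2878.44, so Y = 2878.44/0.34 = 8466

Y = 8466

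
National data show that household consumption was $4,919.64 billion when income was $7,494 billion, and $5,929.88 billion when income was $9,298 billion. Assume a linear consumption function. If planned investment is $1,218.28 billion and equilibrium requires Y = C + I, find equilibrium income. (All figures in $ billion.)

Y = 4412

MPC = (5929.88 − 4919.64)/(9298 − 7494) = 1010.24/1804 = 0.56
a = 4919.64 − 0.56(7494) = 723
Equilibrium: Y = 723 + 0.56Y + 1218.28
0.44Y = 1941.28, so Y = 1941.28/0.44 = 4412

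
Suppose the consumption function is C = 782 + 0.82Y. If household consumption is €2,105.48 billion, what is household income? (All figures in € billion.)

Y = 1614

782 + 0.82Y = 2105.48
0.82Y = 1323.48, so Y = 1323.48/0.82 = 1614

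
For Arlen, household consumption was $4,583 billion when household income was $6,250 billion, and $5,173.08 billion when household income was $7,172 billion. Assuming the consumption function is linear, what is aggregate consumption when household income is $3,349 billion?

C = 2726.36

MPC = (5173.08 − 4583)/(7172 − 6250) = 590.08/922 = 0.64
a = 4583 − 0.64(6250) = 4583 − 4000 = 583
C = 583 + 0.64(3349) = 583 + 2143.36 = 2726.36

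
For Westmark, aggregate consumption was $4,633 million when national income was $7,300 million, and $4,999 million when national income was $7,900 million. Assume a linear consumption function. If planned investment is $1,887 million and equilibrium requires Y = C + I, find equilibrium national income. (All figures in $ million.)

MPC = (4999 − 4633)/(7900 − 7300) = 366/600 = 0.61
a = 4633 − 0.61(7300) = 180
Equilibrium: Y = 180 + 0.61Y + 1887
0.39Y = 2067, so Y = 2067/0.39 = 5300

Y = 5300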